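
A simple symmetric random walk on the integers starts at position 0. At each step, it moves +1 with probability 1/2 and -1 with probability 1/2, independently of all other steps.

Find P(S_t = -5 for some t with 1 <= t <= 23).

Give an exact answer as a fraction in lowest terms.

Answer: 1289565/4194304

Derivation:
Count via complement. Let g(t,s) = #length-t paths at position s with S_1..S_t all ≠ -5.
g(t,s) = g(t-1,s-1) + g(t-1,s+1) for s ≠ -5; g(t,-5) = 0.
t=0: g(0,0)=1
t=1: g(1,-1)=1 g(1,1)=1
t=2: g(2,-2)=1 g(2,0)=2 g(2,2)=1
t=3: g(3,-3)=1 g(3,-1)=3 g(3,1)=3 g(3,3)=1
t=4: g(4,-4)=1 g(4,-2)=4 g(4,0)=6 g(4,2)=4 g(4,4)=1
t=5: g(5,-3)=5 g(5,-1)=10 g(5,1)=10 g(5,3)=5 g(5,5)=1
t=6: g(6,-4)=5 g(6,-2)=15 g(6,0)=20 g(6,2)=15 g(6,4)=6 g(6,6)=1
t=7: g(7,-3)=20 g(7,-1)=35 g(7,1)=35 g(7,3)=21 g(7,5)=7 g(7,7)=1
t=8: g(8,-4)=20 g(8,-2)=55 g(8,0)=70 g(8,2)=56 g(8,4)=28 g(8,6)=8 g(8,8)=1
t=9: g(9,-3)=75 g(9,-1)=125 g(9,1)=126 g(9,3)=84 g(9,5)=36 g(9,7)=9 g(9,9)=1
t=10: g(10,-4)=75 g(10,-2)=200 g(10,0)=251 g(10,2)=210 g(10,4)=120 g(10,6)=45 g(10,8)=10 g(10,10)=1
t=11: g(11,-3)=275 g(11,-1)=451 g(11,1)=461 g(11,3)=330 g(11,5)=165 g(11,7)=55 g(11,9)=11 g(11,11)=1
t=12: g(12,-4)=275 g(12,-2)=726 g(12,0)=912 g(12,2)=791 g(12,4)=495 g(12,6)=220 g(12,8)=66 g(12,10)=12 g(12,12)=1
t=13: g(13,-3)=1001 g(13,-1)=1638 g(13,1)=1703 g(13,3)=1286 g(13,5)=715 g(13,7)=286 g(13,9)=78 g(13,11)=13 g(13,13)=1
t=14: g(14,-4)=1001 g(14,-2)=2639 g(14,0)=3341 g(14,2)=2989 g(14,4)=2001 g(14,6)=1001 g(14,8)=364 g(14,10)=91 g(14,12)=14 g(14,14)=1
t=15: g(15,-3)=3640 g(15,-1)=5980 g(15,1)=6330 g(15,3)=4990 g(15,5)=3002 g(15,7)=1365 g(15,9)=455 g(15,11)=105 g(15,13)=15 g(15,15)=1
t=16: g(16,-4)=3640 g(16,-2)=9620 g(16,0)=12310 g(16,2)=11320 g(16,4)=7992 g(16,6)=4367 g(16,8)=1820 g(16,10)=560 g(16,12)=120 g(16,14)=16 g(16,16)=1
t=17: g(17,-3)=13260 g(17,-1)=21930 g(17,1)=23630 g(17,3)=19312 g(17,5)=12359 g(17,7)=6187 g(17,9)=2380 g(17,11)=680 g(17,13)=136 g(17,15)=17 g(17,17)=1
t=18: g(18,-4)=13260 g(18,-2)=35190 g(18,0)=45560 g(18,2)=42942 g(18,4)=31671 g(18,6)=18546 g(18,8)=8567 g(18,10)=3060 g(18,12)=816 g(18,14)=153 g(18,16)=18 g(18,18)=1
t=19: g(19,-3)=48450 g(19,-1)=80750 g(19,1)=88502 g(19,3)=74613 g(19,5)=50217 g(19,7)=27113 g(19,9)=11627 g(19,11)=3876 g(19,13)=969 g(19,15)=171 g(19,17)=19 g(19,19)=1
t=20: g(20,-4)=48450 g(20,-2)=129200 g(20,0)=169252 g(20,2)=163115 g(20,4)=124830 g(20,6)=77330 g(20,8)=38740 g(20,10)=15503 g(20,12)=4845 g(20,14)=1140 g(20,16)=190 g(20,18)=20 g(20,20)=1
t=21: g(21,-3)=177650 g(21,-1)=298452 g(21,1)=332367 g(21,3)=287945 g(21,5)=202160 g(21,7)=116070 g(21,9)=54243 g(21,11)=20348 g(21,13)=5985 g(21,15)=1330 g(21,17)=210 g(21,19)=21 g(21,21)=1
t=22: g(22,-4)=177650 g(22,-2)=476102 g(22,0)=630819 g(22,2)=620312 g(22,4)=490105 g(22,6)=318230 g(22,8)=170313 g(22,10)=74591 g(22,12)=26333 g(22,14)=7315 g(22,16)=1540 g(22,18)=231 g(22,20)=22 g(22,22)=1
t=23: g(23,-3)=653752 g(23,-1)=1106921 g(23,1)=1251131 g(23,3)=1110417 g(23,5)=808335 g(23,7)=488543 g(23,9)=244904 g(23,11)=100924 g(23,13)=33648 g(23,15)=8855 g(23,17)=1771 g(23,19)=253 g(23,21)=23 g(23,23)=1
Paths never hitting -5: Σ_s g(23,s) = 5809478
Paths hitting -5: 2^23 - 5809478 = 2579130
P = 2579130/8388608 = 1289565/4194304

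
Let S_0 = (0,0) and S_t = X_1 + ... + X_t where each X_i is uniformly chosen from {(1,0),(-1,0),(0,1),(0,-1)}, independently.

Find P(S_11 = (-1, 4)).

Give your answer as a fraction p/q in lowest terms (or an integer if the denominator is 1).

Answer: 27225/2097152

Derivation:
Let h be the number of horizontal steps (so 11-h are vertical). To end at (-1,4) need (h-1)/2 right-steps and ((11-h)+4)/2 up-steps.
Sum over h with 1 ≤ h ≤ 7, h ≡ 1 (mod 2), 11-h ≡ 0 (mod 2):
h=1: C(11,1)·C(1,0)·C(10,7) = 11·1·120 = 1320
h=3: C(11,3)·C(3,1)·C(8,6) = 165·3·28 = 13860
h=5: C(11,5)·C(5,2)·C(6,5) = 462·10·6 = 27720
h=7: C(11,7)·C(7,3)·C(4,4) = 330·35·1 = 11550
Total favorable: 54450
Total paths: 4^11 = 4194304
P = 54450/4194304 = 27225/2097152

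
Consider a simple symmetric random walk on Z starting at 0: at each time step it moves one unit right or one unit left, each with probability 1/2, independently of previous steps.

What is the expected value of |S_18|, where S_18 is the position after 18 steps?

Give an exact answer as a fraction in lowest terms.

Answer: 109395/32768

Derivation:
S_18 takes values m ≡ 0 (mod 2) with |m| ≤ 18; P(S_18=m) = C(18,(18+m)/2)/2^18.
Total paths: 2^18 = 262144
Distribution: P(S=-18)=1/262144, P(S=-16)=18/262144, P(S=-14)=153/262144, P(S=-12)=816/262144, P(S=-10)=3060/262144, P(S=-8)=8568/262144, P(S=-6)=18564/262144, P(S=-4)=31824/262144, P(S=-2)=43758/262144, P(S=0)=48620/262144, P(S=2)=43758/262144, P(S=4)=31824/262144, P(S=6)=18564/262144, P(S=8)=8568/262144, P(S=10)=3060/262144, P(S=12)=816/262144, P(S=14)=153/262144, P(S=16)=18/262144, P(S=18)=1/262144
E[|S_18|] = Σ_m |m|·P(S_18=m) = 875160/262144 = 109395/32768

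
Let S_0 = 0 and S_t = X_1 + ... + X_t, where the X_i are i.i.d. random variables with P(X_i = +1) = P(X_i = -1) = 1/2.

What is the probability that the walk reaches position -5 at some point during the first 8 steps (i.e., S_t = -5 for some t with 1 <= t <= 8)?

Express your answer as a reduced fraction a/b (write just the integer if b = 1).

Answer: 9/128

Derivation:
Count via complement. Let g(t,s) = #length-t paths at position s with S_1..S_t all ≠ -5.
g(t,s) = g(t-1,s-1) + g(t-1,s+1) for s ≠ -5; g(t,-5) = 0.
t=0: g(0,0)=1
t=1: g(1,-1)=1 g(1,1)=1
t=2: g(2,-2)=1 g(2,0)=2 g(2,2)=1
t=3: g(3,-3)=1 g(3,-1)=3 g(3,1)=3 g(3,3)=1
t=4: g(4,-4)=1 g(4,-2)=4 g(4,0)=6 g(4,2)=4 g(4,4)=1
t=5: g(5,-3)=5 g(5,-1)=10 g(5,1)=10 g(5,3)=5 g(5,5)=1
t=6: g(6,-4)=5 g(6,-2)=15 g(6,0)=20 g(6,2)=15 g(6,4)=6 g(6,6)=1
t=7: g(7,-3)=20 g(7,-1)=35 g(7,1)=35 g(7,3)=21 g(7,5)=7 g(7,7)=1
t=8: g(8,-4)=20 g(8,-2)=55 g(8,0)=70 g(8,2)=56 g(8,4)=28 g(8,6)=8 g(8,8)=1
Paths never hitting -5: Σ_s g(8,s) = 238
Paths hitting -5: 2^8 - 238 = 18
P = 18/256 = 9/128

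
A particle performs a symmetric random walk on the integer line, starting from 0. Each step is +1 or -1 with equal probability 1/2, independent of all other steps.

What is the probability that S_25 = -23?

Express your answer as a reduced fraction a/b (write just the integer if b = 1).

Answer: 25/33554432

Derivation:
To reach position -23 after 25 steps: need 1 step of +1 and 24 of -1.
Favorable paths: C(25,1) = 25
Total paths: 2^25 = 33554432
P = 25/33554432 = 25/33554432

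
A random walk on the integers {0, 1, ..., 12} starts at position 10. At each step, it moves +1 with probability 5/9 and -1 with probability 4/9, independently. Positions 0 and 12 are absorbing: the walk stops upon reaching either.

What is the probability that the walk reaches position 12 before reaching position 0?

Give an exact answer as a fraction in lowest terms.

Answer: 24214025/25262601

Derivation:
Biased walk: p = 5/9, q = 4/9, r = q/p = 4/5
Gambler's ruin: P(hit 12 before 0 | start at 10) = (1 - r^a)/(1 - r^N)
r^10 = 1048576/9765625; r^12 = 16777216/244140625
P = (1 - 1048576/9765625) / (1 - 16777216/244140625) = 8717049/9765625 / 227363409/244140625 = 24214025/25262601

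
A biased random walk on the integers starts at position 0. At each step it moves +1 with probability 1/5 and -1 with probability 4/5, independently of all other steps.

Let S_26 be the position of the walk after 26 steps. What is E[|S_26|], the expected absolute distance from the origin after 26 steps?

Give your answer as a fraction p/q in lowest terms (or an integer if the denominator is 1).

S_26 takes values m ≡ 0 (mod 2) with |m| ≤ 26; P(S_26=m) = C(26,(26+m)/2) · (1/5)^((26+m)/2) · (4/5)^((26-m)/2).
Distribution: P(S=-26)=4503599627370496/1490116119384765625, P(S=-24)=29273397577908224/1490116119384765625, P(S=-22)=3659174697238528/59604644775390625, P(S=-20)=7318349394477056/59604644775390625, P(S=-18)=10520127254560768/59604644775390625, P(S=-16)=57860699900084224/298023223876953125, P(S=-14)=50628112412573696/298023223876953125, P(S=-12)=7232587487510528/59604644775390625, P(S=-10)=4294348820709376/59604644775390625, P(S=-8)=2147174410354688/59604644775390625, P(S=-6)=4562745622003712/298023223876953125, P(S=-4)=1659180226183168/298023223876953125, P(S=-2)=103698764136448/59604644775390625, P(S=0)=27918898036736/59604644775390625, P(S=2)=6481172758528/59604644775390625, P(S=4)=6481172758528/298023223876953125, P(S=6)=1113951567872/298023223876953125, P(S=8)=32763281408/59604644775390625, P(S=10)=4095410176/59604644775390625, P(S=12)=431095808/59604644775390625, P(S=14)=188604416/298023223876953125, P(S=16)=13471744/298023223876953125, P(S=18)=153088/59604644775390625, P(S=20)=6656/59604644775390625, P(S=22)=208/59604644775390625, P(S=24)=104/1490116119384765625, P(S=26)=1/1490116119384765625
E[|S_26|] = Σ_m |m|·P(S_26=m) = 23246801104062512314/1490116119384765625

Answer: 23246801104062512314/1490116119384765625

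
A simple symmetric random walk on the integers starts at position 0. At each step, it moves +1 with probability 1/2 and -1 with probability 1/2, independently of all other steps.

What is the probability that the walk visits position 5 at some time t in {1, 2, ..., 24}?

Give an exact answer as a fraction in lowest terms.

Count via complement. Let g(t,s) = #length-t paths at position s with S_1..S_t all ≠ 5.
g(t,s) = g(t-1,s-1) + g(t-1,s+1) for s ≠ 5; g(t,5) = 0.
t=0: g(0,0)=1
t=1: g(1,-1)=1 g(1,1)=1
t=2: g(2,-2)=1 g(2,0)=2 g(2,2)=1
t=3: g(3,-3)=1 g(3,-1)=3 g(3,1)=3 g(3,3)=1
t=4: g(4,-4)=1 g(4,-2)=4 g(4,0)=6 g(4,2)=4 g(4,4)=1
t=5: g(5,-5)=1 g(5,-3)=5 g(5,-1)=10 g(5,1)=10 g(5,3)=5
t=6: g(6,-6)=1 g(6,-4)=6 g(6,-2)=15 g(6,0)=20 g(6,2)=15 g(6,4)=5
t=7: g(7,-7)=1 g(7,-5)=7 g(7,-3)=21 g(7,-1)=35 g(7,1)=35 g(7,3)=20
t=8: g(8,-8)=1 g(8,-6)=8 g(8,-4)=28 g(8,-2)=56 g(8,0)=70 g(8,2)=55 g(8,4)=20
t=9: g(9,-9)=1 g(9,-7)=9 g(9,-5)=36 g(9,-3)=84 g(9,-1)=126 g(9,1)=125 g(9,3)=75
t=10: g(10,-10)=1 g(10,-8)=10 g(10,-6)=45 g(10,-4)=120 g(10,-2)=210 g(10,0)=251 g(10,2)=200 g(10,4)=75
t=11: g(11,-11)=1 g(11,-9)=11 g(11,-7)=55 g(11,-5)=165 g(11,-3)=330 g(11,-1)=461 g(11,1)=451 g(11,3)=275
t=12: g(12,-12)=1 g(12,-10)=12 g(12,-8)=66 g(12,-6)=220 g(12,-4)=495 g(12,-2)=791 g(12,0)=912 g(12,2)=726 g(12,4)=275
t=13: g(13,-13)=1 g(13,-11)=13 g(13,-9)=78 g(13,-7)=286 g(13,-5)=715 g(13,-3)=1286 g(13,-1)=1703 g(13,1)=1638 g(13,3)=1001
t=14: g(14,-14)=1 g(14,-12)=14 g(14,-10)=91 g(14,-8)=364 g(14,-6)=1001 g(14,-4)=2001 g(14,-2)=2989 g(14,0)=3341 g(14,2)=2639 g(14,4)=1001
t=15: g(15,-15)=1 g(15,-13)=15 g(15,-11)=105 g(15,-9)=455 g(15,-7)=1365 g(15,-5)=3002 g(15,-3)=4990 g(15,-1)=6330 g(15,1)=5980 g(15,3)=3640
t=16: g(16,-16)=1 g(16,-14)=16 g(16,-12)=120 g(16,-10)=560 g(16,-8)=1820 g(16,-6)=4367 g(16,-4)=7992 g(16,-2)=11320 g(16,0)=12310 g(16,2)=9620 g(16,4)=3640
t=17: g(17,-17)=1 g(17,-15)=17 g(17,-13)=136 g(17,-11)=680 g(17,-9)=2380 g(17,-7)=6187 g(17,-5)=12359 g(17,-3)=19312 g(17,-1)=23630 g(17,1)=21930 g(17,3)=13260
t=18: g(18,-18)=1 g(18,-16)=18 g(18,-14)=153 g(18,-12)=816 g(18,-10)=3060 g(18,-8)=8567 g(18,-6)=18546 g(18,-4)=31671 g(18,-2)=42942 g(18,0)=45560 g(18,2)=35190 g(18,4)=13260
t=19: g(19,-19)=1 g(19,-17)=19 g(19,-15)=171 g(19,-13)=969 g(19,-11)=3876 g(19,-9)=11627 g(19,-7)=27113 g(19,-5)=50217 g(19,-3)=74613 g(19,-1)=88502 g(19,1)=80750 g(19,3)=48450
t=20: g(20,-20)=1 g(20,-18)=20 g(20,-16)=190 g(20,-14)=1140 g(20,-12)=4845 g(20,-10)=15503 g(20,-8)=38740 g(20,-6)=77330 g(20,-4)=124830 g(20,-2)=163115 g(20,0)=169252 g(20,2)=129200 g(20,4)=48450
t=21: g(21,-21)=1 g(21,-19)=21 g(21,-17)=210 g(21,-15)=1330 g(21,-13)=5985 g(21,-11)=20348 g(21,-9)=54243 g(21,-7)=116070 g(21,-5)=202160 g(21,-3)=287945 g(21,-1)=332367 g(21,1)=298452 g(21,3)=177650
t=22: g(22,-22)=1 g(22,-20)=22 g(22,-18)=231 g(22,-16)=1540 g(22,-14)=7315 g(22,-12)=26333 g(22,-10)=74591 g(22,-8)=170313 g(22,-6)=318230 g(22,-4)=490105 g(22,-2)=620312 g(22,0)=630819 g(22,2)=476102 g(22,4)=177650
t=23: g(23,-23)=1 g(23,-21)=23 g(23,-19)=253 g(23,-17)=1771 g(23,-15)=8855 g(23,-13)=33648 g(23,-11)=100924 g(23,-9)=244904 g(23,-7)=488543 g(23,-5)=808335 g(23,-3)=1110417 g(23,-1)=1251131 g(23,1)=1106921 g(23,3)=653752
t=24: g(24,-24)=1 g(24,-22)=24 g(24,-20)=276 g(24,-18)=2024 g(24,-16)=10626 g(24,-14)=42503 g(24,-12)=134572 g(24,-10)=345828 g(24,-8)=733447 g(24,-6)=1296878 g(24,-4)=1918752 g(24,-2)=2361548 g(24,0)=2358052 g(24,2)=1760673 g(24,4)=653752
Paths never hitting 5: Σ_s g(24,s) = 11618956
Paths hitting 5: 2^24 - 11618956 = 5158260
P = 5158260/16777216 = 1289565/4194304

Answer: 1289565/4194304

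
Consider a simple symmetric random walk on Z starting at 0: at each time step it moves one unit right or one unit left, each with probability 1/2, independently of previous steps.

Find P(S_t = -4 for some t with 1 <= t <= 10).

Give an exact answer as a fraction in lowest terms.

Answer: 29/128

Derivation:
Count via complement. Let g(t,s) = #length-t paths at position s with S_1..S_t all ≠ -4.
g(t,s) = g(t-1,s-1) + g(t-1,s+1) for s ≠ -4; g(t,-4) = 0.
t=0: g(0,0)=1
t=1: g(1,-1)=1 g(1,1)=1
t=2: g(2,-2)=1 g(2,0)=2 g(2,2)=1
t=3: g(3,-3)=1 g(3,-1)=3 g(3,1)=3 g(3,3)=1
t=4: g(4,-2)=4 g(4,0)=6 g(4,2)=4 g(4,4)=1
t=5: g(5,-3)=4 g(5,-1)=10 g(5,1)=10 g(5,3)=5 g(5,5)=1
t=6: g(6,-2)=14 g(6,0)=20 g(6,2)=15 g(6,4)=6 g(6,6)=1
t=7: g(7,-3)=14 g(7,-1)=34 g(7,1)=35 g(7,3)=21 g(7,5)=7 g(7,7)=1
t=8: g(8,-2)=48 g(8,0)=69 g(8,2)=56 g(8,4)=28 g(8,6)=8 g(8,8)=1
t=9: g(9,-3)=48 g(9,-1)=117 g(9,1)=125 g(9,3)=84 g(9,5)=36 g(9,7)=9 g(9,9)=1
t=10: g(10,-2)=165 g(10,0)=242 g(10,2)=209 g(10,4)=120 g(10,6)=45 g(10,8)=10 g(10,10)=1
Paths never hitting -4: Σ_s g(10,s) = 792
Paths hitting -4: 2^10 - 792 = 232
P = 232/1024 = 29/128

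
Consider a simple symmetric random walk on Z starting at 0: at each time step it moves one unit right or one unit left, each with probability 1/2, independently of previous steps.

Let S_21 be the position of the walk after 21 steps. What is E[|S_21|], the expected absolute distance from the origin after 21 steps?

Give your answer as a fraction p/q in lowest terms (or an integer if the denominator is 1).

Answer: 969969/262144

Derivation:
S_21 takes values m ≡ 1 (mod 2) with |m| ≤ 21; P(S_21=m) = C(21,(21+m)/2)/2^21.
Total paths: 2^21 = 2097152
Distribution: P(S=-21)=1/2097152, P(S=-19)=21/2097152, P(S=-17)=210/2097152, P(S=-15)=1330/2097152, P(S=-13)=5985/2097152, P(S=-11)=20349/2097152, P(S=-9)=54264/2097152, P(S=-7)=116280/2097152, P(S=-5)=203490/2097152, P(S=-3)=293930/2097152, P(S=-1)=352716/2097152, P(S=1)=352716/2097152, P(S=3)=293930/2097152, P(S=5)=203490/2097152, P(S=7)=116280/2097152, P(S=9)=54264/2097152, P(S=11)=20349/2097152, P(S=13)=5985/2097152, P(S=15)=1330/2097152, P(S=17)=210/2097152, P(S=19)=21/2097152, P(S=21)=1/2097152
E[|S_21|] = Σ_m |m|·P(S_21=m) = 7759752/2097152 = 969969/262144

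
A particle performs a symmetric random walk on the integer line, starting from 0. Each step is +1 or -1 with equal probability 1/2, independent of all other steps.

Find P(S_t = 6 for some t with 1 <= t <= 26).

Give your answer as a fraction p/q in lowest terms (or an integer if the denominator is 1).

Answer: 16628809/67108864

Derivation:
Count via complement. Let g(t,s) = #length-t paths at position s with S_1..S_t all ≠ 6.
g(t,s) = g(t-1,s-1) + g(t-1,s+1) for s ≠ 6; g(t,6) = 0.
t=0: g(0,0)=1
t=1: g(1,-1)=1 g(1,1)=1
t=2: g(2,-2)=1 g(2,0)=2 g(2,2)=1
t=3: g(3,-3)=1 g(3,-1)=3 g(3,1)=3 g(3,3)=1
t=4: g(4,-4)=1 g(4,-2)=4 g(4,0)=6 g(4,2)=4 g(4,4)=1
t=5: g(5,-5)=1 g(5,-3)=5 g(5,-1)=10 g(5,1)=10 g(5,3)=5 g(5,5)=1
t=6: g(6,-6)=1 g(6,-4)=6 g(6,-2)=15 g(6,0)=20 g(6,2)=15 g(6,4)=6
t=7: g(7,-7)=1 g(7,-5)=7 g(7,-3)=21 g(7,-1)=35 g(7,1)=35 g(7,3)=21 g(7,5)=6
t=8: g(8,-8)=1 g(8,-6)=8 g(8,-4)=28 g(8,-2)=56 g(8,0)=70 g(8,2)=56 g(8,4)=27
t=9: g(9,-9)=1 g(9,-7)=9 g(9,-5)=36 g(9,-3)=84 g(9,-1)=126 g(9,1)=126 g(9,3)=83 g(9,5)=27
t=10: g(10,-10)=1 g(10,-8)=10 g(10,-6)=45 g(10,-4)=120 g(10,-2)=210 g(10,0)=252 g(10,2)=209 g(10,4)=110
t=11: g(11,-11)=1 g(11,-9)=11 g(11,-7)=55 g(11,-5)=165 g(11,-3)=330 g(11,-1)=462 g(11,1)=461 g(11,3)=319 g(11,5)=110
t=12: g(12,-12)=1 g(12,-10)=12 g(12,-8)=66 g(12,-6)=220 g(12,-4)=495 g(12,-2)=792 g(12,0)=923 g(12,2)=780 g(12,4)=429
t=13: g(13,-13)=1 g(13,-11)=13 g(13,-9)=78 g(13,-7)=286 g(13,-5)=715 g(13,-3)=1287 g(13,-1)=1715 g(13,1)=1703 g(13,3)=1209 g(13,5)=429
t=14: g(14,-14)=1 g(14,-12)=14 g(14,-10)=91 g(14,-8)=364 g(14,-6)=1001 g(14,-4)=2002 g(14,-2)=3002 g(14,0)=3418 g(14,2)=2912 g(14,4)=1638
t=15: g(15,-15)=1 g(15,-13)=15 g(15,-11)=105 g(15,-9)=455 g(15,-7)=1365 g(15,-5)=3003 g(15,-3)=5004 g(15,-1)=6420 g(15,1)=6330 g(15,3)=4550 g(15,5)=1638
t=16: g(16,-16)=1 g(16,-14)=16 g(16,-12)=120 g(16,-10)=560 g(16,-8)=1820 g(16,-6)=4368 g(16,-4)=8007 g(16,-2)=11424 g(16,0)=12750 g(16,2)=10880 g(16,4)=6188
t=17: g(17,-17)=1 g(17,-15)=17 g(17,-13)=136 g(17,-11)=680 g(17,-9)=2380 g(17,-7)=6188 g(17,-5)=12375 g(17,-3)=19431 g(17,-1)=24174 g(17,1)=23630 g(17,3)=17068 g(17,5)=6188
t=18: g(18,-18)=1 g(18,-16)=18 g(18,-14)=153 g(18,-12)=816 g(18,-10)=3060 g(18,-8)=8568 g(18,-6)=18563 g(18,-4)=31806 g(18,-2)=43605 g(18,0)=47804 g(18,2)=40698 g(18,4)=23256
t=19: g(19,-19)=1 g(19,-17)=19 g(19,-15)=171 g(19,-13)=969 g(19,-11)=3876 g(19,-9)=11628 g(19,-7)=27131 g(19,-5)=50369 g(19,-3)=75411 g(19,-1)=91409 g(19,1)=88502 g(19,3)=63954 g(19,5)=23256
t=20: g(20,-20)=1 g(20,-18)=20 g(20,-16)=190 g(20,-14)=1140 g(20,-12)=4845 g(20,-10)=15504 g(20,-8)=38759 g(20,-6)=77500 g(20,-4)=125780 g(20,-2)=166820 g(20,0)=179911 g(20,2)=152456 g(20,4)=87210
t=21: g(21,-21)=1 g(21,-19)=21 g(21,-17)=210 g(21,-15)=1330 g(21,-13)=5985 g(21,-11)=20349 g(21,-9)=54263 g(21,-7)=116259 g(21,-5)=203280 g(21,-3)=292600 g(21,-1)=346731 g(21,1)=332367 g(21,3)=239666 g(21,5)=87210
t=22: g(22,-22)=1 g(22,-20)=22 g(22,-18)=231 g(22,-16)=1540 g(22,-14)=7315 g(22,-12)=26334 g(22,-10)=74612 g(22,-8)=170522 g(22,-6)=319539 g(22,-4)=495880 g(22,-2)=639331 g(22,0)=679098 g(22,2)=572033 g(22,4)=326876
t=23: g(23,-23)=1 g(23,-21)=23 g(23,-19)=253 g(23,-17)=1771 g(23,-15)=8855 g(23,-13)=33649 g(23,-11)=100946 g(23,-9)=245134 g(23,-7)=490061 g(23,-5)=815419 g(23,-3)=1135211 g(23,-1)=1318429 g(23,1)=1251131 g(23,3)=898909 g(23,5)=326876
t=24: g(24,-24)=1 g(24,-22)=24 g(24,-20)=276 g(24,-18)=2024 g(24,-16)=10626 g(24,-14)=42504 g(24,-12)=134595 g(24,-10)=346080 g(24,-8)=735195 g(24,-6)=1305480 g(24,-4)=1950630 g(24,-2)=2453640 g(24,0)=2569560 g(24,2)=2150040 g(24,4)=1225785
t=25: g(25,-25)=1 g(25,-23)=25 g(25,-21)=300 g(25,-19)=2300 g(25,-17)=12650 g(25,-15)=53130 g(25,-13)=177099 g(25,-11)=480675 g(25,-9)=1081275 g(25,-7)=2040675 g(25,-5)=3256110 g(25,-3)=4404270 g(25,-1)=5023200 g(25,1)=4719600 g(25,3)=3375825 g(25,5)=1225785
t=26: g(26,-26)=1 g(26,-24)=26 g(26,-22)=325 g(26,-20)=2600 g(26,-18)=14950 g(26,-16)=65780 g(26,-14)=230229 g(26,-12)=657774 g(26,-10)=1561950 g(26,-8)=3121950 g(26,-6)=5296785 g(26,-4)=7660380 g(26,-2)=9427470 g(26,0)=9742800 g(26,2)=8095425 g(26,4)=4601610
Paths never hitting 6: Σ_s g(26,s) = 50480055
Paths hitting 6: 2^26 - 50480055 = 16628809
P = 16628809/67108864 = 16628809/67108864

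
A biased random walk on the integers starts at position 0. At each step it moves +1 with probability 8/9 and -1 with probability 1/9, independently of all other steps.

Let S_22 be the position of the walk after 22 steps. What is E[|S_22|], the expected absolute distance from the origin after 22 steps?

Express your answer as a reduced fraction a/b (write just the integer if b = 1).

Answer: 16850527708190456495446/984770902183611232881

Derivation:
S_22 takes values m ≡ 0 (mod 2) with |m| ≤ 22; P(S_22=m) = C(22,(22+m)/2) · (8/9)^((22+m)/2) · (1/9)^((22-m)/2).
Distribution: P(S=-22)=1/984770902183611232881, P(S=-20)=176/984770902183611232881, P(S=-18)=4928/328256967394537077627, P(S=-16)=788480/984770902183611232881, P(S=-14)=29962240/984770902183611232881, P(S=-12)=95879168/109418989131512359209, P(S=-10)=6519783424/328256967394537077627, P(S=-8)=119218896896/328256967394537077627, P(S=-6)=596094484480/109418989131512359209, P(S=-4)=66762582261760/984770902183611232881, P(S=-2)=694330855522304/984770902183611232881, P(S=0)=2019871579701248/328256967394537077627, P(S=2)=44437174753427456/984770902183611232881, P(S=4)=273459536944168960/984770902183611232881, P(S=6)=156262592539525120/109418989131512359209, P(S=8)=2000161184505921536/328256967394537077627, P(S=10)=7000564145770725376/328256967394537077627, P(S=12)=6588766254843035648/109418989131512359209, P(S=14)=131775325096860712960/984770902183611232881, P(S=16)=221937389636818042880/984770902183611232881, P(S=18)=88774955854727217152/328256967394537077627, P(S=20)=202914184810805067776/984770902183611232881, P(S=22)=73786976294838206464/984770902183611232881
E[|S_22|] = Σ_m |m|·P(S_22=m) = 16850527708190456495446/984770902183611232881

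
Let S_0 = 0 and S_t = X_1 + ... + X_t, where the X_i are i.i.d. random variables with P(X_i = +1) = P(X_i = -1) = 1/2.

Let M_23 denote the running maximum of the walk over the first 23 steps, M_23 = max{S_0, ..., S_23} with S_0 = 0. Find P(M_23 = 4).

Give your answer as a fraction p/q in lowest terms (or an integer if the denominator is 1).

Answer: 408595/4194304

Derivation:
Let M_23 = max(S_0,...,S_23). Use the reflection principle: for j ≥ 1, #{paths with M_23 ≥ j} = #{S_23 ≥ j} + #{S_23 ≥ j+1}.
By reflection, #{M_23 ≥ 4} = #{S_23 ≥ 4} + #{S_23 ≥ 5} = 1698160 + 1698160 = 3396320.
#{M_23 ≥ 5} = #{S_23 ≥ 5} + #{S_23 ≥ 6} = 1698160 + 880970 = 2579130.
#{M_23 = 4} = 3396320 - 2579130 = 817190.
P(M_23 = 4) = 817190/8388608 = 408595/4194304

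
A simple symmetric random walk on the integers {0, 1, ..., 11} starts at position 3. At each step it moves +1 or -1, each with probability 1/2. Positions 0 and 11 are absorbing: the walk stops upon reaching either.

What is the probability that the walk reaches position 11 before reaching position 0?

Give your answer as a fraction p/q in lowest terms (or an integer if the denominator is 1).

Symmetric walk (p = 1/2): the harmonic-function argument gives P(hit 11 before 0 | start at 3) = a/N.
P = 3/11 = 3/11

Answer: 3/11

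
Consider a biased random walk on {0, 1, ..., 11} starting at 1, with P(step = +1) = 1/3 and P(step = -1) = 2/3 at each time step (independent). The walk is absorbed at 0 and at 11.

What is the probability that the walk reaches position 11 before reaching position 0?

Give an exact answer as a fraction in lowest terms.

Answer: 1/2047

Derivation:
Biased walk: p = 1/3, q = 2/3, r = q/p = 2
Gambler's ruin: P(hit 11 before 0 | start at 1) = (1 - r^a)/(1 - r^N)
r^1 = 2; r^11 = 2048
P = (1 - 2) / (1 - 2048) = -1 / -2047 = 1/2047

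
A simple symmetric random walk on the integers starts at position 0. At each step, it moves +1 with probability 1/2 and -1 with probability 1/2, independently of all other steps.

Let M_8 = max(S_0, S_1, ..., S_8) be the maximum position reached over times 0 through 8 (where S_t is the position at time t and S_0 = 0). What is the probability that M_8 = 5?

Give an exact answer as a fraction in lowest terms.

Answer: 1/32

Derivation:
Let M_8 = max(S_0,...,S_8). Use the reflection principle: for j ≥ 1, #{paths with M_8 ≥ j} = #{S_8 ≥ j} + #{S_8 ≥ j+1}.
By reflection, #{M_8 ≥ 5} = #{S_8 ≥ 5} + #{S_8 ≥ 6} = 9 + 9 = 18.
#{M_8 ≥ 6} = #{S_8 ≥ 6} + #{S_8 ≥ 7} = 9 + 1 = 10.
#{M_8 = 5} = 18 - 10 = 8.
P(M_8 = 5) = 8/256 = 1/32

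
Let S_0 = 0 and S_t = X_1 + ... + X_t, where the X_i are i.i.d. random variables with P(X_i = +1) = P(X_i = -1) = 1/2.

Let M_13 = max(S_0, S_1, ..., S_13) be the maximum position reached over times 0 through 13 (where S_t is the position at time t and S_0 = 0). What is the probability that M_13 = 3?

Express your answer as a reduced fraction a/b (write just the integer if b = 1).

Answer: 1287/8192

Derivation:
Let M_13 = max(S_0,...,S_13). Use the reflection principle: for j ≥ 1, #{paths with M_13 ≥ j} = #{S_13 ≥ j} + #{S_13 ≥ j+1}.
By reflection, #{M_13 ≥ 3} = #{S_13 ≥ 3} + #{S_13 ≥ 4} = 2380 + 1093 = 3473.
#{M_13 ≥ 4} = #{S_13 ≥ 4} + #{S_13 ≥ 5} = 1093 + 1093 = 2186.
#{M_13 = 3} = 3473 - 2186 = 1287.
P(M_13 = 3) = 1287/8192 = 1287/8192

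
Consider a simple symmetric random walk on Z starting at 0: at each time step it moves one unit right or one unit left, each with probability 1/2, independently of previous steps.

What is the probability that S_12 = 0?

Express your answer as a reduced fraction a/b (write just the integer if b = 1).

To return to 0 after 12 steps: need exactly 6 steps of +1 and 6 of -1.
Favorable paths: C(12,6) = 924
Total paths: 2^12 = 4096
P = 924/4096 = 231/1024

Answer: 231/1024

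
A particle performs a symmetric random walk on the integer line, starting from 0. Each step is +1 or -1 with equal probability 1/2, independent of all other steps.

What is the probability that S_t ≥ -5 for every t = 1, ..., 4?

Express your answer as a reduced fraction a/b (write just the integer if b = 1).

Let f(t,s) = #length-t paths at position s with S_1..S_t all ≥ -5.
f(t,s) = f(t-1,s-1) + f(t-1,s+1) for s ≥ -5; f(t,s) = 0 for s < -5.
t=0: f(0,0)=1
t=1: f(1,-1)=1 f(1,1)=1
t=2: f(2,-2)=1 f(2,0)=2 f(2,2)=1
t=3: f(3,-3)=1 f(3,-1)=3 f(3,1)=3 f(3,3)=1
t=4: f(4,-4)=1 f(4,-2)=4 f(4,0)=6 f(4,2)=4 f(4,4)=1
Σ_s f(4,s) = 16
P = 16/16 = 1

Answer: 1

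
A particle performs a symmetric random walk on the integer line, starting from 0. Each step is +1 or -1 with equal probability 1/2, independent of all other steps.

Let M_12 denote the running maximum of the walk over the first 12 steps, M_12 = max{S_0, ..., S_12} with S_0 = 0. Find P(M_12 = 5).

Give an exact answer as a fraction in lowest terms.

Answer: 55/1024

Derivation:
Let M_12 = max(S_0,...,S_12). Use the reflection principle: for j ≥ 1, #{paths with M_12 ≥ j} = #{S_12 ≥ j} + #{S_12 ≥ j+1}.
By reflection, #{M_12 ≥ 5} = #{S_12 ≥ 5} + #{S_12 ≥ 6} = 299 + 299 = 598.
#{M_12 ≥ 6} = #{S_12 ≥ 6} + #{S_12 ≥ 7} = 299 + 79 = 378.
#{M_12 = 5} = 598 - 378 = 220.
P(M_12 = 5) = 220/4096 = 55/1024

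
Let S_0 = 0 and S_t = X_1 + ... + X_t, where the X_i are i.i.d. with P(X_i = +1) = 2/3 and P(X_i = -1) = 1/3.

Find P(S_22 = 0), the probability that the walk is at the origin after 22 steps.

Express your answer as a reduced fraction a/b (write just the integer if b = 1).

To be at 0 after 22 steps: need exactly 11 steps of +1 and 11 of -1.
Number of such sequences: C(22,11) = 705432
Each has probability (2/3)^11 · (1/3)^11 = 2048/31381059609
P = 705432 · 2048/31381059609 = 481574912/10460353203

Answer: 481574912/10460353203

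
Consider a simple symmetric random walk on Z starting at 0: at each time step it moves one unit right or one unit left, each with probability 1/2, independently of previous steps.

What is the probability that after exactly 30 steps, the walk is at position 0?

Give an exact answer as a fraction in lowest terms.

To return to 0 after 30 steps: need exactly 15 steps of +1 and 15 of -1.
Favorable paths: C(30,15) = 155117520
Total paths: 2^30 = 1073741824
P = 155117520/1073741824 = 9694845/67108864

Answer: 9694845/67108864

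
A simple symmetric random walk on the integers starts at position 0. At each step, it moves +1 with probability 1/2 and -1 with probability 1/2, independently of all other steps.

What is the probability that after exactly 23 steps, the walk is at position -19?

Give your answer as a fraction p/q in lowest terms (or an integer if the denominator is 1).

Answer: 253/8388608

Derivation:
To reach position -19 after 23 steps: need 2 steps of +1 and 21 of -1.
Favorable paths: C(23,2) = 253
Total paths: 2^23 = 8388608
P = 253/8388608 = 253/8388608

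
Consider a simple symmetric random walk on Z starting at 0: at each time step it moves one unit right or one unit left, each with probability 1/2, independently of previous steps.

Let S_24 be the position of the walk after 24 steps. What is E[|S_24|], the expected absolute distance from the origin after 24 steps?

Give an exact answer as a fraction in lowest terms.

S_24 takes values m ≡ 0 (mod 2) with |m| ≤ 24; P(S_24=m) = C(24,(24+m)/2)/2^24.
Total paths: 2^24 = 16777216
Distribution: P(S=-24)=1/16777216, P(S=-22)=24/16777216, P(S=-20)=276/16777216, P(S=-18)=2024/16777216, P(S=-16)=10626/16777216, P(S=-14)=42504/16777216, P(S=-12)=134596/16777216, P(S=-10)=346104/16777216, P(S=-8)=735471/16777216, P(S=-6)=1307504/16777216, P(S=-4)=1961256/16777216, P(S=-2)=2496144/16777216, P(S=0)=2704156/16777216, P(S=2)=2496144/16777216, P(S=4)=1961256/16777216, P(S=6)=1307504/16777216, P(S=8)=735471/16777216, P(S=10)=346104/16777216, P(S=12)=134596/16777216, P(S=14)=42504/16777216, P(S=16)=10626/16777216, P(S=18)=2024/16777216, P(S=20)=276/16777216, P(S=22)=24/16777216, P(S=24)=1/16777216
E[|S_24|] = Σ_m |m|·P(S_24=m) = 64899744/16777216 = 2028117/524288

Answer: 2028117/524288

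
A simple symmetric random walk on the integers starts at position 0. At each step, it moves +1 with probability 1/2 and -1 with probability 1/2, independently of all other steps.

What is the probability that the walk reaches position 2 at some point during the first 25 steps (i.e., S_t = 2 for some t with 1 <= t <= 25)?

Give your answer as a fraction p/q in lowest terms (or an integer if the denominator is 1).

Answer: 2894229/4194304

Derivation:
Count via complement. Let g(t,s) = #length-t paths at position s with S_1..S_t all ≠ 2.
g(t,s) = g(t-1,s-1) + g(t-1,s+1) for s ≠ 2; g(t,2) = 0.
t=0: g(0,0)=1
t=1: g(1,-1)=1 g(1,1)=1
t=2: g(2,-2)=1 g(2,0)=2
t=3: g(3,-3)=1 g(3,-1)=3 g(3,1)=2
t=4: g(4,-4)=1 g(4,-2)=4 g(4,0)=5
t=5: g(5,-5)=1 g(5,-3)=5 g(5,-1)=9 g(5,1)=5
t=6: g(6,-6)=1 g(6,-4)=6 g(6,-2)=14 g(6,0)=14
t=7: g(7,-7)=1 g(7,-5)=7 g(7,-3)=20 g(7,-1)=28 g(7,1)=14
t=8: g(8,-8)=1 g(8,-6)=8 g(8,-4)=27 g(8,-2)=48 g(8,0)=42
t=9: g(9,-9)=1 g(9,-7)=9 g(9,-5)=35 g(9,-3)=75 g(9,-1)=90 g(9,1)=42
t=10: g(10,-10)=1 g(10,-8)=10 g(10,-6)=44 g(10,-4)=110 g(10,-2)=165 g(10,0)=132
t=11: g(11,-11)=1 g(11,-9)=11 g(11,-7)=54 g(11,-5)=154 g(11,-3)=275 g(11,-1)=297 g(11,1)=132
t=12: g(12,-12)=1 g(12,-10)=12 g(12,-8)=65 g(12,-6)=208 g(12,-4)=429 g(12,-2)=572 g(12,0)=429
t=13: g(13,-13)=1 g(13,-11)=13 g(13,-9)=77 g(13,-7)=273 g(13,-5)=637 g(13,-3)=1001 g(13,-1)=1001 g(13,1)=429
t=14: g(14,-14)=1 g(14,-12)=14 g(14,-10)=90 g(14,-8)=350 g(14,-6)=910 g(14,-4)=1638 g(14,-2)=2002 g(14,0)=1430
t=15: g(15,-15)=1 g(15,-13)=15 g(15,-11)=104 g(15,-9)=440 g(15,-7)=1260 g(15,-5)=2548 g(15,-3)=3640 g(15,-1)=3432 g(15,1)=1430
t=16: g(16,-16)=1 g(16,-14)=16 g(16,-12)=119 g(16,-10)=544 g(16,-8)=1700 g(16,-6)=3808 g(16,-4)=6188 g(16,-2)=7072 g(16,0)=4862
t=17: g(17,-17)=1 g(17,-15)=17 g(17,-13)=135 g(17,-11)=663 g(17,-9)=2244 g(17,-7)=5508 g(17,-5)=9996 g(17,-3)=13260 g(17,-1)=11934 g(17,1)=4862
t=18: g(18,-18)=1 g(18,-16)=18 g(18,-14)=152 g(18,-12)=798 g(18,-10)=2907 g(18,-8)=7752 g(18,-6)=15504 g(18,-4)=23256 g(18,-2)=25194 g(18,0)=16796
t=19: g(19,-19)=1 g(19,-17)=19 g(19,-15)=170 g(19,-13)=950 g(19,-11)=3705 g(19,-9)=10659 g(19,-7)=23256 g(19,-5)=38760 g(19,-3)=48450 g(19,-1)=41990 g(19,1)=16796
t=20: g(20,-20)=1 g(20,-18)=20 g(20,-16)=189 g(20,-14)=1120 g(20,-12)=4655 g(20,-10)=14364 g(20,-8)=33915 g(20,-6)=62016 g(20,-4)=87210 g(20,-2)=90440 g(20,0)=58786
t=21: g(21,-21)=1 g(21,-19)=21 g(21,-17)=209 g(21,-15)=1309 g(21,-13)=5775 g(21,-11)=19019 g(21,-9)=48279 g(21,-7)=95931 g(21,-5)=149226 g(21,-3)=177650 g(21,-1)=149226 g(21,1)=58786
t=22: g(22,-22)=1 g(22,-20)=22 g(22,-18)=230 g(22,-16)=1518 g(22,-14)=7084 g(22,-12)=24794 g(22,-10)=67298 g(22,-8)=144210 g(22,-6)=245157 g(22,-4)=326876 g(22,-2)=326876 g(22,0)=208012
t=23: g(23,-23)=1 g(23,-21)=23 g(23,-19)=252 g(23,-17)=1748 g(23,-15)=8602 g(23,-13)=31878 g(23,-11)=92092 g(23,-9)=211508 g(23,-7)=389367 g(23,-5)=572033 g(23,-3)=653752 g(23,-1)=534888 g(23,1)=208012
t=24: g(24,-24)=1 g(24,-22)=24 g(24,-20)=275 g(24,-18)=2000 g(24,-16)=10350 g(24,-14)=40480 g(24,-12)=123970 g(24,-10)=303600 g(24,-8)=600875 g(24,-6)=961400 g(24,-4)=1225785 g(24,-2)=1188640 g(24,0)=742900
t=25: g(25,-25)=1 g(25,-23)=25 g(25,-21)=299 g(25,-19)=2275 g(25,-17)=12350 g(25,-15)=50830 g(25,-13)=164450 g(25,-11)=427570 g(25,-9)=904475 g(25,-7)=1562275 g(25,-5)=2187185 g(25,-3)=2414425 g(25,-1)=1931540 g(25,1)=742900
Paths never hitting 2: Σ_s g(25,s) = 10400600
Paths hitting 2: 2^25 - 10400600 = 23153832
P = 23153832/33554432 = 2894229/4194304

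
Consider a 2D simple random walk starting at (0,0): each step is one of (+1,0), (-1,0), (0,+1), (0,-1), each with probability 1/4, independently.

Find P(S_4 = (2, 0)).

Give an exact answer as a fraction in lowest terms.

Let h be the number of horizontal steps (so 4-h are vertical). To end at (2,0) need (h+2)/2 right-steps and ((4-h)+0)/2 up-steps.
Sum over h with 2 ≤ h ≤ 4, h ≡ 0 (mod 2), 4-h ≡ 0 (mod 2):
h=2: C(4,2)·C(2,2)·C(2,1) = 6·1·2 = 12
h=4: C(4,4)·C(4,3)·C(0,0) = 1·4·1 = 4
Total favorable: 16
Total paths: 4^4 = 256
P = 16/256 = 1/16

Answer: 1/16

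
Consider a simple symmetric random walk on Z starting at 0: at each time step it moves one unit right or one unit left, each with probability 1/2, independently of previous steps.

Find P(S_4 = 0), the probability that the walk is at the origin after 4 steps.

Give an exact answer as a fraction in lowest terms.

To return to 0 after 4 steps: need exactly 2 steps of +1 and 2 of -1.
Favorable paths: C(4,2) = 6
Total paths: 2^4 = 16
P = 6/16 = 3/8

Answer: 3/8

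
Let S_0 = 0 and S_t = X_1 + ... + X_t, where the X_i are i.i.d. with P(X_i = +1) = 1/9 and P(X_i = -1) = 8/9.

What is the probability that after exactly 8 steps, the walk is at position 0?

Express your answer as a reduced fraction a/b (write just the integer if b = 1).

Answer: 286720/43046721

Derivation:
To be at 0 after 8 steps: need exactly 4 steps of +1 and 4 of -1.
Number of such sequences: C(8,4) = 70
Each has probability (1/9)^4 · (8/9)^4 = 4096/43046721
P = 70 · 4096/43046721 = 286720/43046721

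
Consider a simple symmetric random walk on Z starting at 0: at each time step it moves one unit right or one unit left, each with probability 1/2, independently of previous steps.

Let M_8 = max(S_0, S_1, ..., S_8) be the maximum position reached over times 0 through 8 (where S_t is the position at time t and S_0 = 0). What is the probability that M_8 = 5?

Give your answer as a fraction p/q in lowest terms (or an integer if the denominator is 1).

Answer: 1/32

Derivation:
Let M_8 = max(S_0,...,S_8). Use the reflection principle: for j ≥ 1, #{paths with M_8 ≥ j} = #{S_8 ≥ j} + #{S_8 ≥ j+1}.
By reflection, #{M_8 ≥ 5} = #{S_8 ≥ 5} + #{S_8 ≥ 6} = 9 + 9 = 18.
#{M_8 ≥ 6} = #{S_8 ≥ 6} + #{S_8 ≥ 7} = 9 + 1 = 10.
#{M_8 = 5} = 18 - 10 = 8.
P(M_8 = 5) = 8/256 = 1/32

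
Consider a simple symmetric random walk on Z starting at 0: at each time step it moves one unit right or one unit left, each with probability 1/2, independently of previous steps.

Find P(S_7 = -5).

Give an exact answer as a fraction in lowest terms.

Answer: 7/128

Derivation:
To reach position -5 after 7 steps: need 1 step of +1 and 6 of -1.
Favorable paths: C(7,1) = 7
Total paths: 2^7 = 128
P = 7/128 = 7/128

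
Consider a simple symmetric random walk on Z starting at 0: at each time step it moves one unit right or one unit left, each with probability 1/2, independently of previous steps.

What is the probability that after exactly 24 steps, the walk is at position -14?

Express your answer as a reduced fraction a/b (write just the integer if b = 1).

Answer: 5313/2097152

Derivation:
To reach position -14 after 24 steps: need 5 steps of +1 and 19 of -1.
Favorable paths: C(24,5) = 42504
Total paths: 2^24 = 16777216
P = 42504/16777216 = 5313/2097152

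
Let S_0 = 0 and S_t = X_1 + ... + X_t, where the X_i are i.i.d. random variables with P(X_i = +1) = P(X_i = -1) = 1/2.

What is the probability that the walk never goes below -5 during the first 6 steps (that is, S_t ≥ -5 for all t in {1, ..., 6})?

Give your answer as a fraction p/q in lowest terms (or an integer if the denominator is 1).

Answer: 63/64

Derivation:
Let f(t,s) = #length-t paths at position s with S_1..S_t all ≥ -5.
f(t,s) = f(t-1,s-1) + f(t-1,s+1) for s ≥ -5; f(t,s) = 0 for s < -5.
t=0: f(0,0)=1
t=1: f(1,-1)=1 f(1,1)=1
t=2: f(2,-2)=1 f(2,0)=2 f(2,2)=1
t=3: f(3,-3)=1 f(3,-1)=3 f(3,1)=3 f(3,3)=1
t=4: f(4,-4)=1 f(4,-2)=4 f(4,0)=6 f(4,2)=4 f(4,4)=1
t=5: f(5,-5)=1 f(5,-3)=5 f(5,-1)=10 f(5,1)=10 f(5,3)=5 f(5,5)=1
t=6: f(6,-4)=6 f(6,-2)=15 f(6,0)=20 f(6,2)=15 f(6,4)=6 f(6,6)=1
Σ_s f(6,s) = 63
P = 63/64 = 63/64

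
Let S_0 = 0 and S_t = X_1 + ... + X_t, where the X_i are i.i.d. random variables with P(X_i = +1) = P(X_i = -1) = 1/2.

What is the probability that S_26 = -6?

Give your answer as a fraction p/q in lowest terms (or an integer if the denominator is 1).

To reach position -6 after 26 steps: need 10 steps of +1 and 16 of -1.
Favorable paths: C(26,10) = 5311735
Total paths: 2^26 = 67108864
P = 5311735/67108864 = 5311735/67108864

Answer: 5311735/67108864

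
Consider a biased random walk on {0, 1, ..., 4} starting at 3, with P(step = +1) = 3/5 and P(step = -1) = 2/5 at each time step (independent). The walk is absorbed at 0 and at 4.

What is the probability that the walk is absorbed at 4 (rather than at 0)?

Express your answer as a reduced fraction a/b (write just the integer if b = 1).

Answer: 57/65

Derivation:
Biased walk: p = 3/5, q = 2/5, r = q/p = 2/3
Gambler's ruin: P(hit 4 before 0 | start at 3) = (1 - r^a)/(1 - r^N)
r^3 = 8/27; r^4 = 16/81
P = (1 - 8/27) / (1 - 16/81) = 19/27 / 65/81 = 57/65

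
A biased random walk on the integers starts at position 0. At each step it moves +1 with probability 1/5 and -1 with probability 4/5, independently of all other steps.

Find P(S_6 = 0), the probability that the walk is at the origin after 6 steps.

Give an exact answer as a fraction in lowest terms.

Answer: 256/3125

Derivation:
To be at 0 after 6 steps: need exactly 3 steps of +1 and 3 of -1.
Number of such sequences: C(6,3) = 20
Each has probability (1/5)^3 · (4/5)^3 = 64/15625
P = 20 · 64/15625 = 256/3125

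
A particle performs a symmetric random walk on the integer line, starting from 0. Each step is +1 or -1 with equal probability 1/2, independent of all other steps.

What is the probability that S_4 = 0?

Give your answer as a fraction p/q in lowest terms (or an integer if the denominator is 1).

To reach position 0 after 4 steps: need 2 steps of +1 and 2 of -1.
Favorable paths: C(4,2) = 6
Total paths: 2^4 = 16
P = 6/16 = 3/8

Answer: 3/8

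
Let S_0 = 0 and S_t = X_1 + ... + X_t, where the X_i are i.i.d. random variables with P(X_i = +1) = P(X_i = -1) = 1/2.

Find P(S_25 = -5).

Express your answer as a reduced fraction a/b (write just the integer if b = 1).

To reach position -5 after 25 steps: need 10 steps of +1 and 15 of -1.
Favorable paths: C(25,10) = 3268760
Total paths: 2^25 = 33554432
P = 3268760/33554432 = 408595/4194304

Answer: 408595/4194304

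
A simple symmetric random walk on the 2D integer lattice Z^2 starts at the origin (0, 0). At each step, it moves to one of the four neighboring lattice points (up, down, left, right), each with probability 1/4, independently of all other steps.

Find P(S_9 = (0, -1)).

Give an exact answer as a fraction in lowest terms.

Answer: 3969/65536

Derivation:
Let h be the number of horizontal steps (so 9-h are vertical). To end at (0,-1) need (h+0)/2 right-steps and ((9-h)-1)/2 up-steps.
Sum over h with 0 ≤ h ≤ 8, h ≡ 0 (mod 2), 9-h ≡ 1 (mod 2):
h=0: C(9,0)·C(0,0)·C(9,4) = 1·1·126 = 126
h=2: C(9,2)·C(2,1)·C(7,3) = 36·2·35 = 2520
h=4: C(9,4)·C(4,2)·C(5,2) = 126·6·10 = 7560
h=6: C(9,6)·C(6,3)·C(3,1) = 84·20·3 = 5040
h=8: C(9,8)·C(8,4)·C(1,0) = 9·70·1 = 630
Total favorable: 15876
Total paths: 4^9 = 262144
P = 15876/262144 = 3969/65536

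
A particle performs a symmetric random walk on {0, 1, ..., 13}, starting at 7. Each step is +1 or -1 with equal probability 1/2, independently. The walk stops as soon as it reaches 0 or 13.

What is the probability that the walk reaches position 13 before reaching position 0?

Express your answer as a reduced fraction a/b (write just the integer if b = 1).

Symmetric walk (p = 1/2): the harmonic-function argument gives P(hit 13 before 0 | start at 7) = a/N.
P = 7/13 = 7/13

Answer: 7/13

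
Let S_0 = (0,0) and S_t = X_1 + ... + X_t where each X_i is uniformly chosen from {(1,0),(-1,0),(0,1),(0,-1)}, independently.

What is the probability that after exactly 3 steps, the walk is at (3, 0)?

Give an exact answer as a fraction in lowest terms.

Answer: 1/64

Derivation:
Let h be the number of horizontal steps (so 3-h are vertical). To end at (3,0) need (h+3)/2 right-steps and ((3-h)+0)/2 up-steps.
Sum over h with 3 ≤ h ≤ 3, h ≡ 1 (mod 2), 3-h ≡ 0 (mod 2):
h=3: C(3,3)·C(3,3)·C(0,0) = 1·1·1 = 1
Total favorable: 1
Total paths: 4^3 = 64
P = 1/64 = 1/64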